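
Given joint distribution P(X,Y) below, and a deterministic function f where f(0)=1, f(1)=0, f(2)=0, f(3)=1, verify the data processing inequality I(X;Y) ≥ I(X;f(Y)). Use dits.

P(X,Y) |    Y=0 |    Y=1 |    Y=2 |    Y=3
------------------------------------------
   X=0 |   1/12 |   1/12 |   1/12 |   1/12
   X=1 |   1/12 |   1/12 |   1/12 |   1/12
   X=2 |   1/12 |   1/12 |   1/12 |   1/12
I(X;Y) = 0.0000, I(X;f(Y)) = 0.0000, inequality holds: 0.0000 ≥ 0.0000

Data Processing Inequality: For any Markov chain X → Y → Z, we have I(X;Y) ≥ I(X;Z).

Here Z = f(Y) is a deterministic function of Y, forming X → Y → Z.

Original I(X;Y) = 0.0000 dits

After applying f:
P(X,Z) where Z=f(Y):
- P(X,Z=0) = P(X,Y=1) + P(X,Y=2)
- P(X,Z=1) = P(X,Y=0) + P(X,Y=3)

I(X;Z) = I(X;f(Y)) = 0.0000 dits

Verification: 0.0000 ≥ 0.0000 ✓

Information cannot be created by processing; the function f can only lose information about X.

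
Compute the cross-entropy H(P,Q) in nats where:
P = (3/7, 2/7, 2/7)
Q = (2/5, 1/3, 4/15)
1.0842 nats

Cross-entropy: H(P,Q) = -Σ p(x) log q(x)

Alternatively: H(P,Q) = H(P) + D_KL(P||Q)
H(P) = 1.0790 nats
D_KL(P||Q) = 0.0052 nats

H(P,Q) = 1.0790 + 0.0052 = 1.0842 nats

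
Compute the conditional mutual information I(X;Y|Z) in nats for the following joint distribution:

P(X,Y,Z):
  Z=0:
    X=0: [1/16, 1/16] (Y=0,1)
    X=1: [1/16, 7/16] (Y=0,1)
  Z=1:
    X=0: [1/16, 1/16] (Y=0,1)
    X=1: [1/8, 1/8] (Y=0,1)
0.0377 nats

Conditional mutual information: I(X;Y|Z) = H(X|Z) + H(Y|Z) - H(X,Y|Z)

H(Z) = 0.6616
H(X,Z) = 1.2130 → H(X|Z) = 0.5514
H(Y,Z) = 1.2342 → H(Y|Z) = 0.5727
H(X,Y,Z) = 1.7480 → H(X,Y|Z) = 1.0864

I(X;Y|Z) = 0.5514 + 0.5727 - 1.0864 = 0.0377 nats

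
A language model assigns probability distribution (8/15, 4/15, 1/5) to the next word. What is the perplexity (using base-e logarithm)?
2.7445

Perplexity is e^H (or exp(H) for natural log).

First, H = -Σ p log p = 1.0096 nats
Perplexity = e^1.0096 = 2.7445

Interpretation: The model's uncertainty is equivalent to choosing uniformly among 2.7 options.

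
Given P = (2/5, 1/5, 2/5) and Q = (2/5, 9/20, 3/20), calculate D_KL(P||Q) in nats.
0.2301 nats

KL divergence: D_KL(P||Q) = Σ p(x) log(p(x)/q(x))

Computing term by term:
  x=0: 2/5 × log_e[(2/5)/(2/5)] = 2/5 × 0.0000 = 0.0000
  x=1: 1/5 × log_e[(1/5)/(9/20)] = 1/5 × -0.8109 = -0.1622
  x=2: 2/5 × log_e[(2/5)/(3/20)] = 2/5 × 0.9808 = 0.3923

D_KL(P||Q) = 0.2301 nats

Note: KL divergence is always non-negative and equals 0 iff P = Q.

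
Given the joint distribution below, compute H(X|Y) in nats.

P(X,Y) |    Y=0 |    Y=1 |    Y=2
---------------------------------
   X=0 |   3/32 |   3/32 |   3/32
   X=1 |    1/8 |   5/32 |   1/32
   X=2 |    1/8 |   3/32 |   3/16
1.0221 nats

Using the chain rule: H(X|Y) = H(X,Y) - H(Y)

First, compute H(X,Y) = 2.1198 nats

Marginal P(Y) = (11/32, 11/32, 5/16)
H(Y) = 1.0976 nats

H(X|Y) = H(X,Y) - H(Y) = 2.1198 - 1.0976 = 1.0221 nats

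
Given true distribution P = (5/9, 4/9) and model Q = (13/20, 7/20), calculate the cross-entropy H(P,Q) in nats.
0.7059 nats

Cross-entropy: H(P,Q) = -Σ p(x) log q(x)

Alternatively: H(P,Q) = H(P) + D_KL(P||Q)
H(P) = 0.6870 nats
D_KL(P||Q) = 0.0189 nats

H(P,Q) = 0.6870 + 0.0189 = 0.7059 nats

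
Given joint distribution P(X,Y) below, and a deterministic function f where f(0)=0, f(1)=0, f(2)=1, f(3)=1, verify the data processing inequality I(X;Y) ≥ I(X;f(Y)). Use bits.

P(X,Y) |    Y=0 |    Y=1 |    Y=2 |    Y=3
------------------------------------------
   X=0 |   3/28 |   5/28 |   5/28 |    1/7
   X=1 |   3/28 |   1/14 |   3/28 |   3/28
I(X;Y) = 0.0176, I(X;f(Y)) = 0.0002, inequality holds: 0.0176 ≥ 0.0002

Data Processing Inequality: For any Markov chain X → Y → Z, we have I(X;Y) ≥ I(X;Z).

Here Z = f(Y) is a deterministic function of Y, forming X → Y → Z.

Original I(X;Y) = 0.0176 bits

After applying f:
P(X,Z) where Z=f(Y):
- P(X,Z=0) = P(X,Y=0) + P(X,Y=1)
- P(X,Z=1) = P(X,Y=2) + P(X,Y=3)

I(X;Z) = I(X;f(Y)) = 0.0002 bits

Verification: 0.0176 ≥ 0.0002 ✓

Information cannot be created by processing; the function f can only lose information about X.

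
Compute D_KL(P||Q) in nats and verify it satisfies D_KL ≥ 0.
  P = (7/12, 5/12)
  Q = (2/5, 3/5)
0.0682 nats

KL divergence satisfies the Gibbs inequality: D_KL(P||Q) ≥ 0 for all distributions P, Q.

D_KL(P||Q) = Σ p(x) log(p(x)/q(x))
Term by term:
  x=0: 7/12 × log_e[(7/12)/(2/5)] = 0.2201
  x=1: 5/12 × log_e[(5/12)/(3/5)] = -0.1519
D_KL(P||Q) = 0.0682 nats

D_KL(P||Q) = 0.0682 ≥ 0 ✓

This non-negativity is a fundamental property: relative entropy cannot be negative because it measures how different Q is from P.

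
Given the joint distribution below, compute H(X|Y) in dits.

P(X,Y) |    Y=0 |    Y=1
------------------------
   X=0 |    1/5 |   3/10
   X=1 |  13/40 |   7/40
0.2873 dits

Using the chain rule: H(X|Y) = H(X,Y) - H(Y)

First, compute H(X,Y) = 0.5878 dits

Marginal P(Y) = (21/40, 19/40)
H(Y) = 0.3005 dits

H(X|Y) = H(X,Y) - H(Y) = 0.5878 - 0.3005 = 0.2873 dits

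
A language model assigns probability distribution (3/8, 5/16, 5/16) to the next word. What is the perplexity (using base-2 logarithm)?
2.9885

Perplexity is 2^H (or exp(H) for natural log).

First, H = -Σ p log p = 1.5794 bits
Perplexity = 2^1.5794 = 2.9885

Interpretation: The model's uncertainty is equivalent to choosing uniformly among 3.0 options.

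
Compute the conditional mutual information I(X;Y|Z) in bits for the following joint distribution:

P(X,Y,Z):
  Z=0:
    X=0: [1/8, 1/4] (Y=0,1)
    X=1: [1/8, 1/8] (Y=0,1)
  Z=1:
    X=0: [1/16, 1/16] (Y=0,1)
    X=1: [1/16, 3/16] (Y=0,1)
0.0290 bits

Conditional mutual information: I(X;Y|Z) = H(X|Z) + H(Y|Z) - H(X,Y|Z)

H(Z) = 0.9544
H(X,Z) = 1.9056 → H(X|Z) = 0.9512
H(Y,Z) = 1.9056 → H(Y|Z) = 0.9512
H(X,Y,Z) = 2.8278 → H(X,Y|Z) = 1.8734

I(X;Y|Z) = 0.9512 + 0.9512 - 1.8734 = 0.0290 bits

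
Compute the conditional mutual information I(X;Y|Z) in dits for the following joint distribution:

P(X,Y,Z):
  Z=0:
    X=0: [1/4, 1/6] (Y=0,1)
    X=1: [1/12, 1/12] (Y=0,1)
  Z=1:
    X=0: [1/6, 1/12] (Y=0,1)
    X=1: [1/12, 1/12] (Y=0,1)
0.0036 dits

Conditional mutual information: I(X;Y|Z) = H(X|Z) + H(Y|Z) - H(X,Y|Z)

H(Z) = 0.2950
H(X,Z) = 0.5683 → H(X|Z) = 0.2734
H(Y,Z) = 0.5898 → H(Y|Z) = 0.2948
H(X,Y,Z) = 0.8596 → H(X,Y|Z) = 0.5646

I(X;Y|Z) = 0.2734 + 0.2948 - 0.5646 = 0.0036 dits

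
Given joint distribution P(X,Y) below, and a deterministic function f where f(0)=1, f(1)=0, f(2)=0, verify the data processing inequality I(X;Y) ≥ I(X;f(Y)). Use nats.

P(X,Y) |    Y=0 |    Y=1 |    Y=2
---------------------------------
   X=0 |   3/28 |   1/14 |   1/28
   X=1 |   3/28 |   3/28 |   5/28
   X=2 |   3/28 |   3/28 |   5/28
I(X;Y) = 0.0346, I(X;f(Y)) = 0.0190, inequality holds: 0.0346 ≥ 0.0190

Data Processing Inequality: For any Markov chain X → Y → Z, we have I(X;Y) ≥ I(X;Z).

Here Z = f(Y) is a deterministic function of Y, forming X → Y → Z.

Original I(X;Y) = 0.0346 nats

After applying f:
P(X,Z) where Z=f(Y):
- P(X,Z=0) = P(X,Y=1) + P(X,Y=2)
- P(X,Z=1) = P(X,Y=0)

I(X;Z) = I(X;f(Y)) = 0.0190 nats

Verification: 0.0346 ≥ 0.0190 ✓

Information cannot be created by processing; the function f can only lose information about X.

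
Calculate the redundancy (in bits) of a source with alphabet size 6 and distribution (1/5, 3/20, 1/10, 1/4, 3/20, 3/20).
0.0567 bits

Redundancy measures how far a source is from maximum entropy:
R = H_max - H(X)

Maximum entropy for 6 symbols: H_max = log_2(6) = 2.5850 bits
Actual entropy: H(X) = 2.5282 bits
Redundancy: R = 2.5850 - 2.5282 = 0.0567 bits

This redundancy represents potential for compression: the source could be compressed by 0.0567 bits per symbol.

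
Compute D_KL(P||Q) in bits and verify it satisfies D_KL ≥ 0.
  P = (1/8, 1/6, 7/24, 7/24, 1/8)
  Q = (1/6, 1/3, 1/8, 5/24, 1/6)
0.2277 bits

KL divergence satisfies the Gibbs inequality: D_KL(P||Q) ≥ 0 for all distributions P, Q.

D_KL(P||Q) = Σ p(x) log(p(x)/q(x))
Term by term:
  x=0: 1/8 × log_2[(1/8)/(1/6)] = -0.0519
  x=1: 1/6 × log_2[(1/6)/(1/3)] = -0.1667
  x=2: 7/24 × log_2[(7/24)/(1/8)] = 0.3565
  x=3: 7/24 × log_2[(7/24)/(5/24)] = 0.1416
  x=4: 1/8 × log_2[(1/8)/(1/6)] = -0.0519
D_KL(P||Q) = 0.2277 bits

D_KL(P||Q) = 0.2277 ≥ 0 ✓

This non-negativity is a fundamental property: relative entropy cannot be negative because it measures how different Q is from P.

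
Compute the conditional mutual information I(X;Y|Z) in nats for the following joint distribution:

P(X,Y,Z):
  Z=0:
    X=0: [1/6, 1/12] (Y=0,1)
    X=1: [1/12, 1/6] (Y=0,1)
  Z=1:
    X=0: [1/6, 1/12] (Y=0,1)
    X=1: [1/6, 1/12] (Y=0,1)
0.0283 nats

Conditional mutual information: I(X;Y|Z) = H(X|Z) + H(Y|Z) - H(X,Y|Z)

H(Z) = 0.6931
H(X,Z) = 1.3863 → H(X|Z) = 0.6931
H(Y,Z) = 1.3580 → H(Y|Z) = 0.6648
H(X,Y,Z) = 2.0228 → H(X,Y|Z) = 1.3297

I(X;Y|Z) = 0.6931 + 0.6648 - 1.3297 = 0.0283 nats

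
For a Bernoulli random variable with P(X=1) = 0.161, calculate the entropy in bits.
0.6367 bits

The binary entropy function is:
H(p) = -p log(p) - (1-p) log(1-p)

H(0.161) = -0.161 × log_2(0.161) - 0.839 × log_2(0.839)
H(0.161) = 0.6367 bits

Note: Binary entropy is maximized at p=0.5 (H=1 bit) and minimized at p=0 or p=1 (H=0).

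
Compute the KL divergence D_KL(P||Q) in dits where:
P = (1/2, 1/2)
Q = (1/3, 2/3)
0.0256 dits

KL divergence: D_KL(P||Q) = Σ p(x) log(p(x)/q(x))

Computing term by term:
  x=0: 1/2 × log_10[(1/2)/(1/3)] = 1/2 × 0.1761 = 0.0880
  x=1: 1/2 × log_10[(1/2)/(2/3)] = 1/2 × -0.1249 = -0.0625

D_KL(P||Q) = 0.0256 dits

Note: KL divergence is always non-negative and equals 0 iff P = Q.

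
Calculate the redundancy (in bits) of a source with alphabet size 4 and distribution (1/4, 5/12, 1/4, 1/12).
0.1750 bits

Redundancy measures how far a source is from maximum entropy:
R = H_max - H(X)

Maximum entropy for 4 symbols: H_max = log_2(4) = 2.0000 bits
Actual entropy: H(X) = 1.8250 bits
Redundancy: R = 2.0000 - 1.8250 = 0.1750 bits

This redundancy represents potential for compression: the source could be compressed by 0.1750 bits per symbol.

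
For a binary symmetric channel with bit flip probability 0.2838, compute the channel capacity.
0.1394 bits

For a binary symmetric channel (BSC) with error probability p:
Capacity C = 1 - H(p) bits per symbol

where H(p) = -p log₂(p) - (1-p) log₂(1-p) is the binary entropy function.

H(0.2838) = 0.8606 bits
C = 1 - 0.8606 = 0.1394 bits per symbol

This means we can reliably transmit up to 0.1394 bits of information per channel use.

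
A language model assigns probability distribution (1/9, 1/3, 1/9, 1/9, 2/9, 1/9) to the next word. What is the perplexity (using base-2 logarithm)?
5.3494

Perplexity is 2^H (or exp(H) for natural log).

First, H = -Σ p log p = 2.4194 bits
Perplexity = 2^2.4194 = 5.3494

Interpretation: The model's uncertainty is equivalent to choosing uniformly among 5.3 options.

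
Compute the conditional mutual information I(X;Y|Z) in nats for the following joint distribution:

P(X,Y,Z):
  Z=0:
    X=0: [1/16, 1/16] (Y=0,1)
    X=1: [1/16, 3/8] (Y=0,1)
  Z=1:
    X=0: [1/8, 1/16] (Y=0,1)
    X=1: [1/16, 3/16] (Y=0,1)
0.0707 nats

Conditional mutual information: I(X;Y|Z) = H(X|Z) + H(Y|Z) - H(X,Y|Z)

H(Z) = 0.6853
H(X,Z) = 1.2820 → H(X|Z) = 0.5967
H(Y,Z) = 1.2820 → H(Y|Z) = 0.5967
H(X,Y,Z) = 1.8080 → H(X,Y|Z) = 1.1227

I(X;Y|Z) = 0.5967 + 0.5967 - 1.1227 = 0.0707 nats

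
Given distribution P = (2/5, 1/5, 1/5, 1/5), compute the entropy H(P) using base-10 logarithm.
0.5786 dits

Shannon entropy is H(X) = -Σ p(x) log p(x).

For P = (2/5, 1/5, 1/5, 1/5):
H = -2/5 × log_10(2/5) -1/5 × log_10(1/5) -1/5 × log_10(1/5) -1/5 × log_10(1/5)
H = 0.5786 dits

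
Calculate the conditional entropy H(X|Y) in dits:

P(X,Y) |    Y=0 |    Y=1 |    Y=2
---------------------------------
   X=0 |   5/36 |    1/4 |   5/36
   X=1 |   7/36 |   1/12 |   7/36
0.2781 dits

Using the chain rule: H(X|Y) = H(X,Y) - H(Y)

First, compute H(X,Y) = 0.7552 dits

Marginal P(Y) = (1/3, 1/3, 1/3)
H(Y) = 0.4771 dits

H(X|Y) = H(X,Y) - H(Y) = 0.7552 - 0.4771 = 0.2781 dits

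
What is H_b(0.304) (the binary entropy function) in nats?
0.6142 nats

The binary entropy function is:
H(p) = -p log(p) - (1-p) log(1-p)

H(0.304) = -0.304 × log_e(0.304) - 0.696 × log_e(0.696)
H(0.304) = 0.6142 nats

Note: Binary entropy is maximized at p=0.5 (H=1 bit) and minimized at p=0 or p=1 (H=0).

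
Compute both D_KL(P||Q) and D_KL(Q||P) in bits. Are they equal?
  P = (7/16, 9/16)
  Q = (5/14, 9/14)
D_KL(P||Q) = 0.0197, D_KL(Q||P) = 0.0193

KL divergence is not symmetric: D_KL(P||Q) ≠ D_KL(Q||P) in general.

D_KL(P||Q) = 0.0197 bits
D_KL(Q||P) = 0.0193 bits

No, they are not equal!

This asymmetry is why KL divergence is not a true distance metric.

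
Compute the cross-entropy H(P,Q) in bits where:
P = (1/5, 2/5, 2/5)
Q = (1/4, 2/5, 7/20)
1.5346 bits

Cross-entropy: H(P,Q) = -Σ p(x) log q(x)

Alternatively: H(P,Q) = H(P) + D_KL(P||Q)
H(P) = 1.5219 bits
D_KL(P||Q) = 0.0127 bits

H(P,Q) = 1.5219 + 0.0127 = 1.5346 bits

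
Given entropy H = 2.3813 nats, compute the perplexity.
10.8190

Perplexity is e^H (or exp(H) for natural log).

H = 2.3813 nats
Perplexity = e^2.3813 = 10.8190

Interpretation: The model's uncertainty is equivalent to choosing uniformly among 10.8 options.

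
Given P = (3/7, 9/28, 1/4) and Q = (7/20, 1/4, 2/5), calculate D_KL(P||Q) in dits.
0.0217 dits

KL divergence: D_KL(P||Q) = Σ p(x) log(p(x)/q(x))

Computing term by term:
  x=0: 3/7 × log_10[(3/7)/(7/20)] = 3/7 × 0.0880 = 0.0377
  x=1: 9/28 × log_10[(9/28)/(1/4)] = 9/28 × 0.1091 = 0.0351
  x=2: 1/4 × log_10[(1/4)/(2/5)] = 1/4 × -0.2041 = -0.0510

D_KL(P||Q) = 0.0217 dits

Note: KL divergence is always non-negative and equals 0 iff P = Q.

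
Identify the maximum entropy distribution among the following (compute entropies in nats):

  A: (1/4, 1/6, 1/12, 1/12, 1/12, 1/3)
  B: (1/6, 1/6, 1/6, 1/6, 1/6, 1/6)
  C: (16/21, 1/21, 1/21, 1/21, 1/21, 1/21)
B

For a discrete distribution over n outcomes, entropy is maximized by the uniform distribution.

Computing entropies:
H(A) = 1.6326 nats
H(B) = 1.7918 nats
H(C) = 0.9321 nats

The uniform distribution (where all probabilities equal 1/6) achieves the maximum entropy of log_e(6) = 1.7918 nats.

Distribution B has the highest entropy.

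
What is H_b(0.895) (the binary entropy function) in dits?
0.1459 dits

The binary entropy function is:
H(p) = -p log(p) - (1-p) log(1-p)

H(0.895) = -0.895 × log_10(0.895) - 0.105 × log_10(0.105)
H(0.895) = 0.1459 dits

Note: Binary entropy is maximized at p=0.5 (H=1 bit) and minimized at p=0 or p=1 (H=0).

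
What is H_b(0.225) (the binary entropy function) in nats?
0.5332 nats

The binary entropy function is:
H(p) = -p log(p) - (1-p) log(1-p)

H(0.225) = -0.225 × log_e(0.225) - 0.775 × log_e(0.775)
H(0.225) = 0.5332 nats

Note: Binary entropy is maximized at p=0.5 (H=1 bit) and minimized at p=0 or p=1 (H=0).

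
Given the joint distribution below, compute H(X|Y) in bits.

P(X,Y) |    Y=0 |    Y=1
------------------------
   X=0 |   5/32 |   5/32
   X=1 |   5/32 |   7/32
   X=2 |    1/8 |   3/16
1.5741 bits

Using the chain rule: H(X|Y) = H(X,Y) - H(Y)

First, compute H(X,Y) = 2.5628 bits

Marginal P(Y) = (7/16, 9/16)
H(Y) = 0.9887 bits

H(X|Y) = H(X,Y) - H(Y) = 2.5628 - 0.9887 = 1.5741 bits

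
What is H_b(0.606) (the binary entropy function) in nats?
0.6705 nats

The binary entropy function is:
H(p) = -p log(p) - (1-p) log(1-p)

H(0.606) = -0.606 × log_e(0.606) - 0.394 × log_e(0.394)
H(0.606) = 0.6705 nats

Note: Binary entropy is maximized at p=0.5 (H=1 bit) and minimized at p=0 or p=1 (H=0).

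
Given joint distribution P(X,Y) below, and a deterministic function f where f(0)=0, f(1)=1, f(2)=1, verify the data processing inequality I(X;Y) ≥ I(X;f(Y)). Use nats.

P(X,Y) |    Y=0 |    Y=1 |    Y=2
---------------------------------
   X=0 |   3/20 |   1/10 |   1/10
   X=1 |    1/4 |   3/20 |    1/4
I(X;Y) = 0.0052, I(X;f(Y)) = 0.0009, inequality holds: 0.0052 ≥ 0.0009

Data Processing Inequality: For any Markov chain X → Y → Z, we have I(X;Y) ≥ I(X;Z).

Here Z = f(Y) is a deterministic function of Y, forming X → Y → Z.

Original I(X;Y) = 0.0052 nats

After applying f:
P(X,Z) where Z=f(Y):
- P(X,Z=0) = P(X,Y=0)
- P(X,Z=1) = P(X,Y=1) + P(X,Y=2)

I(X;Z) = I(X;f(Y)) = 0.0009 nats

Verification: 0.0052 ≥ 0.0009 ✓

Information cannot be created by processing; the function f can only lose information about X.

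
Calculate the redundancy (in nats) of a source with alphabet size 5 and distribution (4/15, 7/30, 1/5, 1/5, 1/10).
0.0434 nats

Redundancy measures how far a source is from maximum entropy:
R = H_max - H(X)

Maximum entropy for 5 symbols: H_max = log_e(5) = 1.6094 nats
Actual entropy: H(X) = 1.5661 nats
Redundancy: R = 1.6094 - 1.5661 = 0.0434 nats

This redundancy represents potential for compression: the source could be compressed by 0.0434 nats per symbol.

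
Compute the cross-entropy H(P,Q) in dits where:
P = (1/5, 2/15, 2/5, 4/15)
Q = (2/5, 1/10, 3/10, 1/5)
0.6085 dits

Cross-entropy: H(P,Q) = -Σ p(x) log q(x)

Alternatively: H(P,Q) = H(P) + D_KL(P||Q)
H(P) = 0.5687 dits
D_KL(P||Q) = 0.0397 dits

H(P,Q) = 0.5687 + 0.0397 = 0.6085 dits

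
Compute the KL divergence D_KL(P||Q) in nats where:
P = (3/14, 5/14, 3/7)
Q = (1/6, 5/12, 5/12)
0.0109 nats

KL divergence: D_KL(P||Q) = Σ p(x) log(p(x)/q(x))

Computing term by term:
  x=0: 3/14 × log_e[(3/14)/(1/6)] = 3/14 × 0.2513 = 0.0539
  x=1: 5/14 × log_e[(5/14)/(5/12)] = 5/14 × -0.1542 = -0.0551
  x=2: 3/7 × log_e[(3/7)/(5/12)] = 3/7 × 0.0282 = 0.0121

D_KL(P||Q) = 0.0109 nats

Note: KL divergence is always non-negative and equals 0 iff P = Q.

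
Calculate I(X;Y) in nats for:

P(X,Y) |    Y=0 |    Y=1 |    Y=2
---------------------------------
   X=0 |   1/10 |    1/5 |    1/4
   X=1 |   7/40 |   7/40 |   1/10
0.0394 nats

Mutual information: I(X;Y) = H(X) + H(Y) - H(X,Y)

Marginals:
P(X) = (11/20, 9/20), H(X) = 0.6881 nats
P(Y) = (11/40, 3/8, 7/20), H(Y) = 1.0903 nats

Joint entropy: H(X,Y) = 1.7390 nats

I(X;Y) = 0.6881 + 1.0903 - 1.7390 = 0.0394 nats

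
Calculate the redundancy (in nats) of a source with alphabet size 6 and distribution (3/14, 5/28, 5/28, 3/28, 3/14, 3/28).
0.0377 nats

Redundancy measures how far a source is from maximum entropy:
R = H_max - H(X)

Maximum entropy for 6 symbols: H_max = log_e(6) = 1.7918 nats
Actual entropy: H(X) = 1.7541 nats
Redundancy: R = 1.7918 - 1.7541 = 0.0377 nats

This redundancy represents potential for compression: the source could be compressed by 0.0377 nats per symbol.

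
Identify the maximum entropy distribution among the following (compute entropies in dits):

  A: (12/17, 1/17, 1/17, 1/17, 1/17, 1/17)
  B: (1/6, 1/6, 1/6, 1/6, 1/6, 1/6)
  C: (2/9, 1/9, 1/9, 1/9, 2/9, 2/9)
B

For a discrete distribution over n outcomes, entropy is maximized by the uniform distribution.

Computing entropies:
H(A) = 0.4687 dits
H(B) = 0.7782 dits
H(C) = 0.7536 dits

The uniform distribution (where all probabilities equal 1/6) achieves the maximum entropy of log_10(6) = 0.7782 dits.

Distribution B has the highest entropy.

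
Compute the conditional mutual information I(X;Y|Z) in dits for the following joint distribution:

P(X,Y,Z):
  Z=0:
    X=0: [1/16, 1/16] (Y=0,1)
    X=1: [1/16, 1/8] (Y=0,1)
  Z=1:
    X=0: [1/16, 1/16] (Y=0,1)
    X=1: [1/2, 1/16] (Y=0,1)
0.0206 dits

Conditional mutual information: I(X;Y|Z) = H(X|Z) + H(Y|Z) - H(X,Y|Z)

H(Z) = 0.2697
H(X,Z) = 0.5026 → H(X|Z) = 0.2329
H(Y,Z) = 0.5026 → H(Y|Z) = 0.2329
H(X,Y,Z) = 0.7149 → H(X,Y|Z) = 0.4452

I(X;Y|Z) = 0.2329 + 0.2329 - 0.4452 = 0.0206 dits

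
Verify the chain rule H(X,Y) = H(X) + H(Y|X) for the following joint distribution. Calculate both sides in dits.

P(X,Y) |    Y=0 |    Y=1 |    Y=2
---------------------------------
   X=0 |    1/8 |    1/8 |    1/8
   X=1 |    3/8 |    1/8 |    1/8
H(X,Y) = 0.7242, H(X) = 0.2873, H(Y|X) = 0.4369 (all in dits)

Chain rule: H(X,Y) = H(X) + H(Y|X)

Left side — joint entropy directly:
H(X,Y) = -Σ p(x,y) log p(x,y) = 0.7242 dits

Right side — compute H(Y|X) from the conditional distributions:
P(X) = (3/8, 5/8), so H(X) = 0.2873 dits
H(Y|X) = Σ_x P(X=x) · H(Y|X=x):
  P(Y|X=0) = (1/3, 1/3, 1/3), H(Y|X=0) = 0.4771, weight P(X=0) = 3/8
  P(Y|X=1) = (3/5, 1/5, 1/5), H(Y|X=1) = 0.4127, weight P(X=1) = 5/8
H(Y|X) = 0.4369 dits

H(X) + H(Y|X) = 0.2873 + 0.4369 = 0.7242 dits

Both sides equal 0.7242 dits. ✓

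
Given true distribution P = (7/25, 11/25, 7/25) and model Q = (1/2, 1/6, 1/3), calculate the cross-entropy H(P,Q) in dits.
0.5603 dits

Cross-entropy: H(P,Q) = -Σ p(x) log q(x)

Alternatively: H(P,Q) = H(P) + D_KL(P||Q)
H(P) = 0.4665 dits
D_KL(P||Q) = 0.0938 dits

H(P,Q) = 0.4665 + 0.0938 = 0.5603 dits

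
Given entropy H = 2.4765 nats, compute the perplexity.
11.8995

Perplexity is e^H (or exp(H) for natural log).

H = 2.4765 nats
Perplexity = e^2.4765 = 11.8995

Interpretation: The model's uncertainty is equivalent to choosing uniformly among 11.9 options.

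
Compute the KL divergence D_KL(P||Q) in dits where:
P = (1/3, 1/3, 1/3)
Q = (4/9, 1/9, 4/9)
0.0757 dits

KL divergence: D_KL(P||Q) = Σ p(x) log(p(x)/q(x))

Computing term by term:
  x=0: 1/3 × log_10[(1/3)/(4/9)] = 1/3 × -0.1249 = -0.0416
  x=1: 1/3 × log_10[(1/3)/(1/9)] = 1/3 × 0.4771 = 0.1590
  x=2: 1/3 × log_10[(1/3)/(4/9)] = 1/3 × -0.1249 = -0.0416

D_KL(P||Q) = 0.0757 dits

Note: KL divergence is always non-negative and equals 0 iff P = Q.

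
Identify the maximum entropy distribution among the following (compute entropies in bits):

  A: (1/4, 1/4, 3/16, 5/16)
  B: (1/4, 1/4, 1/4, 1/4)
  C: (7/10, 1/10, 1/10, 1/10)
B

For a discrete distribution over n outcomes, entropy is maximized by the uniform distribution.

Computing entropies:
H(A) = 1.9772 bits
H(B) = 2.0000 bits
H(C) = 1.3568 bits

The uniform distribution (where all probabilities equal 1/4) achieves the maximum entropy of log_2(4) = 2.0000 bits.

Distribution B has the highest entropy.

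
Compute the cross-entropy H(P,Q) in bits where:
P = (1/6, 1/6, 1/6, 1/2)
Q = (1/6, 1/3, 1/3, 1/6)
2.2516 bits

Cross-entropy: H(P,Q) = -Σ p(x) log q(x)

Alternatively: H(P,Q) = H(P) + D_KL(P||Q)
H(P) = 1.7925 bits
D_KL(P||Q) = 0.4591 bits

H(P,Q) = 1.7925 + 0.4591 = 2.2516 bits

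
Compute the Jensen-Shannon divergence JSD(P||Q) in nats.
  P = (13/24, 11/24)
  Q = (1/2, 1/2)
0.0009 nats

Jensen-Shannon divergence is:
JSD(P||Q) = 0.5 × D_KL(P||M) + 0.5 × D_KL(Q||M)
where M = 0.5 × (P + Q) is the mixture distribution.

M = 0.5 × (13/24, 11/24) + 0.5 × (1/2, 1/2) = (0.520833, 0.479167)

D_KL(P||M) = 0.0009 nats
D_KL(Q||M) = 0.0009 nats

JSD(P||Q) = 0.5 × 0.0009 + 0.5 × 0.0009 = 0.0009 nats

Unlike KL divergence, JSD is symmetric and bounded: 0 ≤ JSD ≤ log(2).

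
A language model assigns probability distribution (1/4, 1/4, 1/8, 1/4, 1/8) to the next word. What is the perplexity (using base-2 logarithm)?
4.7568

Perplexity is 2^H (or exp(H) for natural log).

First, H = -Σ p log p = 2.2500 bits
Perplexity = 2^2.2500 = 4.7568

Interpretation: The model's uncertainty is equivalent to choosing uniformly among 4.8 options.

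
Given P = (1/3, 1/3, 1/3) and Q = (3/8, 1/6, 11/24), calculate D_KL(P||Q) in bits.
0.1235 bits

KL divergence: D_KL(P||Q) = Σ p(x) log(p(x)/q(x))

Computing term by term:
  x=0: 1/3 × log_2[(1/3)/(3/8)] = 1/3 × -0.1699 = -0.0566
  x=1: 1/3 × log_2[(1/3)/(1/6)] = 1/3 × 1.0000 = 0.3333
  x=2: 1/3 × log_2[(1/3)/(11/24)] = 1/3 × -0.4594 = -0.1531

D_KL(P||Q) = 0.1235 bits

Note: KL divergence is always non-negative and equals 0 iff P = Q.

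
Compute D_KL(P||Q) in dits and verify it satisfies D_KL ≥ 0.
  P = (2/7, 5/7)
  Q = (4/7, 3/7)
0.0725 dits

KL divergence satisfies the Gibbs inequality: D_KL(P||Q) ≥ 0 for all distributions P, Q.

D_KL(P||Q) = Σ p(x) log(p(x)/q(x))
Term by term:
  x=0: 2/7 × log_10[(2/7)/(4/7)] = -0.0860
  x=1: 5/7 × log_10[(5/7)/(3/7)] = 0.1585
D_KL(P||Q) = 0.0725 dits

D_KL(P||Q) = 0.0725 ≥ 0 ✓

This non-negativity is a fundamental property: relative entropy cannot be negative because it measures how different Q is from P.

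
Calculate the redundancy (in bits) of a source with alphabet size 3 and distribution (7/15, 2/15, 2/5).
0.1555 bits

Redundancy measures how far a source is from maximum entropy:
R = H_max - H(X)

Maximum entropy for 3 symbols: H_max = log_2(3) = 1.5850 bits
Actual entropy: H(X) = 1.4295 bits
Redundancy: R = 1.5850 - 1.4295 = 0.1555 bits

This redundancy represents potential for compression: the source could be compressed by 0.1555 bits per symbol.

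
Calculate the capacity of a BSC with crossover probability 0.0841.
0.5835 bits

For a binary symmetric channel (BSC) with error probability p:
Capacity C = 1 - H(p) bits per symbol

where H(p) = -p log₂(p) - (1-p) log₂(1-p) is the binary entropy function.

H(0.0841) = 0.4165 bits
C = 1 - 0.4165 = 0.5835 bits per symbol

This means we can reliably transmit up to 0.5835 bits of information per channel use.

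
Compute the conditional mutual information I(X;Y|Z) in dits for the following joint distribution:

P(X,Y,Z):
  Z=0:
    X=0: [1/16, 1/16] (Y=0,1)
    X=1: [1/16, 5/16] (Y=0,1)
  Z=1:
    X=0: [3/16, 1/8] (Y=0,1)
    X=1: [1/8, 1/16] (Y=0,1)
0.0116 dits

Conditional mutual information: I(X;Y|Z) = H(X|Z) + H(Y|Z) - H(X,Y|Z)

H(Z) = 0.3010
H(X,Z) = 0.5668 → H(X|Z) = 0.2658
H(Y,Z) = 0.5668 → H(Y|Z) = 0.2658
H(X,Y,Z) = 0.8210 → H(X,Y|Z) = 0.5199

I(X;Y|Z) = 0.2658 + 0.2658 - 0.5199 = 0.0116 dits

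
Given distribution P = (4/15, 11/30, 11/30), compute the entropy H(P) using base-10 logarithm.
0.4726 dits

Shannon entropy is H(X) = -Σ p(x) log p(x).

For P = (4/15, 11/30, 11/30):
H = -4/15 × log_10(4/15) -11/30 × log_10(11/30) -11/30 × log_10(11/30)
H = 0.4726 dits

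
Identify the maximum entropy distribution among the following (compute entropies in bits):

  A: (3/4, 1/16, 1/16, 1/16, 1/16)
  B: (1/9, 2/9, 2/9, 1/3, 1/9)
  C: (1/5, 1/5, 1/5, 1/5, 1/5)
C

For a discrete distribution over n outcomes, entropy is maximized by the uniform distribution.

Computing entropies:
H(A) = 1.3113 bits
H(B) = 2.1972 bits
H(C) = 2.3219 bits

The uniform distribution (where all probabilities equal 1/5) achieves the maximum entropy of log_2(5) = 2.3219 bits.

Distribution C has the highest entropy.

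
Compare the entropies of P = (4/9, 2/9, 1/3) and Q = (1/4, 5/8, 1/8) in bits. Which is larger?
P

Computing entropies in bits:
H(P) = 1.5305
H(Q) = 1.2988

Distribution P has higher entropy.

Intuition: The distribution closer to uniform (more spread out) has higher entropy.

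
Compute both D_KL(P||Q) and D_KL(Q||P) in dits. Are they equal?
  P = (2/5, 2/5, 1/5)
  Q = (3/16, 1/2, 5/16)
D_KL(P||Q) = 0.0541, D_KL(Q||P) = 0.0473

KL divergence is not symmetric: D_KL(P||Q) ≠ D_KL(Q||P) in general.

D_KL(P||Q) = 0.0541 dits
D_KL(Q||P) = 0.0473 dits

No, they are not equal!

This asymmetry is why KL divergence is not a true distance metric.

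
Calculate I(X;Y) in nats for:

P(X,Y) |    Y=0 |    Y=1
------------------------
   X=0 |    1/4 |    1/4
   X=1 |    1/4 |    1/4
0.0000 nats

Mutual information: I(X;Y) = H(X) + H(Y) - H(X,Y)

Marginals:
P(X) = (1/2, 1/2), H(X) = 0.6931 nats
P(Y) = (1/2, 1/2), H(Y) = 0.6931 nats

Joint entropy: H(X,Y) = 1.3863 nats

I(X;Y) = 0.6931 + 0.6931 - 1.3863 = 0.0000 nats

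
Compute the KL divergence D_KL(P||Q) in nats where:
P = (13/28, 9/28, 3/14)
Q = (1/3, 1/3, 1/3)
0.0475 nats

KL divergence: D_KL(P||Q) = Σ p(x) log(p(x)/q(x))

Computing term by term:
  x=0: 13/28 × log_e[(13/28)/(1/3)] = 13/28 × 0.3314 = 0.1538
  x=1: 9/28 × log_e[(9/28)/(1/3)] = 9/28 × -0.0364 = -0.0117
  x=2: 3/14 × log_e[(3/14)/(1/3)] = 3/14 × -0.4418 = -0.0947

D_KL(P||Q) = 0.0475 nats

Note: KL divergence is always non-negative and equals 0 iff P = Q.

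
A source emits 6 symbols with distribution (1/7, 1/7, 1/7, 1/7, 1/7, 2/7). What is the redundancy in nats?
0.0439 nats

Redundancy measures how far a source is from maximum entropy:
R = H_max - H(X)

Maximum entropy for 6 symbols: H_max = log_e(6) = 1.7918 nats
Actual entropy: H(X) = 1.7479 nats
Redundancy: R = 1.7918 - 1.7479 = 0.0439 nats

This redundancy represents potential for compression: the source could be compressed by 0.0439 nats per symbol.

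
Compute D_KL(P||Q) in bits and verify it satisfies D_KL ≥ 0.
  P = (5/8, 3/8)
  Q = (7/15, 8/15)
0.0729 bits

KL divergence satisfies the Gibbs inequality: D_KL(P||Q) ≥ 0 for all distributions P, Q.

D_KL(P||Q) = Σ p(x) log(p(x)/q(x))
Term by term:
  x=0: 5/8 × log_2[(5/8)/(7/15)] = 0.2634
  x=1: 3/8 × log_2[(3/8)/(8/15)] = -0.1906
D_KL(P||Q) = 0.0729 bits

D_KL(P||Q) = 0.0729 ≥ 0 ✓

This non-negativity is a fundamental property: relative entropy cannot be negative because it measures how different Q is from P.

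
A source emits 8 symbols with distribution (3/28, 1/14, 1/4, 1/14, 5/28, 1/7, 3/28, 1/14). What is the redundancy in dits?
0.0448 dits

Redundancy measures how far a source is from maximum entropy:
R = H_max - H(X)

Maximum entropy for 8 symbols: H_max = log_10(8) = 0.9031 dits
Actual entropy: H(X) = 0.8583 dits
Redundancy: R = 0.9031 - 0.8583 = 0.0448 dits

This redundancy represents potential for compression: the source could be compressed by 0.0448 dits per symbol.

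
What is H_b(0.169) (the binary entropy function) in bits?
0.6554 bits

The binary entropy function is:
H(p) = -p log(p) - (1-p) log(1-p)

H(0.169) = -0.169 × log_2(0.169) - 0.831 × log_2(0.831)
H(0.169) = 0.6554 bits

Note: Binary entropy is maximized at p=0.5 (H=1 bit) and minimized at p=0 or p=1 (H=0).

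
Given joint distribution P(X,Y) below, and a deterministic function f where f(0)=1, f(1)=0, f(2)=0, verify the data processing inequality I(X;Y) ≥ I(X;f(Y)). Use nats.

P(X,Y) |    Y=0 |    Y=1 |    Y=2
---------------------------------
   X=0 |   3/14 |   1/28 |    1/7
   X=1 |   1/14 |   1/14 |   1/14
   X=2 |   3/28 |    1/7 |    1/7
I(X;Y) = 0.0577, I(X;f(Y)) = 0.0327, inequality holds: 0.0577 ≥ 0.0327

Data Processing Inequality: For any Markov chain X → Y → Z, we have I(X;Y) ≥ I(X;Z).

Here Z = f(Y) is a deterministic function of Y, forming X → Y → Z.

Original I(X;Y) = 0.0577 nats

After applying f:
P(X,Z) where Z=f(Y):
- P(X,Z=0) = P(X,Y=1) + P(X,Y=2)
- P(X,Z=1) = P(X,Y=0)

I(X;Z) = I(X;f(Y)) = 0.0327 nats

Verification: 0.0577 ≥ 0.0327 ✓

Information cannot be created by processing; the function f can only lose information about X.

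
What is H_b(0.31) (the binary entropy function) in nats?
0.6191 nats

The binary entropy function is:
H(p) = -p log(p) - (1-p) log(1-p)

H(0.31) = -0.31 × log_e(0.31) - 0.69 × log_e(0.69)
H(0.31) = 0.6191 nats

Note: Binary entropy is maximized at p=0.5 (H=1 bit) and minimized at p=0 or p=1 (H=0).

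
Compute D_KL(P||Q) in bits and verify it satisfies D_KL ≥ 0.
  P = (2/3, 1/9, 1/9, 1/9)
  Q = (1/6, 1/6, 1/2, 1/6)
0.9622 bits

KL divergence satisfies the Gibbs inequality: D_KL(P||Q) ≥ 0 for all distributions P, Q.

D_KL(P||Q) = Σ p(x) log(p(x)/q(x))
Term by term:
  x=0: 2/3 × log_2[(2/3)/(1/6)] = 1.3333
  x=1: 1/9 × log_2[(1/9)/(1/6)] = -0.0650
  x=2: 1/9 × log_2[(1/9)/(1/2)] = -0.2411
  x=3: 1/9 × log_2[(1/9)/(1/6)] = -0.0650
D_KL(P||Q) = 0.9622 bits

D_KL(P||Q) = 0.9622 ≥ 0 ✓

This non-negativity is a fundamental property: relative entropy cannot be negative because it measures how different Q is from P.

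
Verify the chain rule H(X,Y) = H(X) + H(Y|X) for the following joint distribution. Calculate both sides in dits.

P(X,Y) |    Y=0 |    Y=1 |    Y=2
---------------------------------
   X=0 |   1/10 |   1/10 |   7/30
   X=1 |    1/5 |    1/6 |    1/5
H(X,Y) = 0.7568, H(X) = 0.2972, H(Y|X) = 0.4596 (all in dits)

Chain rule: H(X,Y) = H(X) + H(Y|X)

Left side — joint entropy directly:
H(X,Y) = -Σ p(x,y) log p(x,y) = 0.7568 dits

Right side — compute H(Y|X) from the conditional distributions:
P(X) = (13/30, 17/30), so H(X) = 0.2972 dits
H(Y|X) = Σ_x P(X=x) · H(Y|X=x):
  P(Y|X=0) = (3/13, 3/13, 7/13), H(Y|X=0) = 0.4387, weight P(X=0) = 13/30
  P(Y|X=1) = (6/17, 5/17, 6/17), H(Y|X=1) = 0.4756, weight P(X=1) = 17/30
H(Y|X) = 0.4596 dits

H(X) + H(Y|X) = 0.2972 + 0.4596 = 0.7568 dits

Both sides equal 0.7568 dits. ✓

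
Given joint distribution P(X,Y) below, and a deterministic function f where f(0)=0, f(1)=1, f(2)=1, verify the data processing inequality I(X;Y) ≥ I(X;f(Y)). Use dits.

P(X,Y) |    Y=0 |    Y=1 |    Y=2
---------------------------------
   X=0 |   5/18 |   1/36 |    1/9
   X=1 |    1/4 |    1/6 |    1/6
I(X;Y) = 0.0206, I(X;f(Y)) = 0.0122, inequality holds: 0.0206 ≥ 0.0122

Data Processing Inequality: For any Markov chain X → Y → Z, we have I(X;Y) ≥ I(X;Z).

Here Z = f(Y) is a deterministic function of Y, forming X → Y → Z.

Original I(X;Y) = 0.0206 dits

After applying f:
P(X,Z) where Z=f(Y):
- P(X,Z=0) = P(X,Y=0)
- P(X,Z=1) = P(X,Y=1) + P(X,Y=2)

I(X;Z) = I(X;f(Y)) = 0.0122 dits

Verification: 0.0206 ≥ 0.0122 ✓

Information cannot be created by processing; the function f can only lose information about X.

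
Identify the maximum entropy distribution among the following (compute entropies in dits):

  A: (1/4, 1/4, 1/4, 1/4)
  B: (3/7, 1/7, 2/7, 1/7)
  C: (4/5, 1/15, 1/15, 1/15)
A

For a discrete distribution over n outcomes, entropy is maximized by the uniform distribution.

Computing entropies:
H(A) = 0.6021 dits
H(B) = 0.5546 dits
H(C) = 0.3127 dits

The uniform distribution (where all probabilities equal 1/4) achieves the maximum entropy of log_10(4) = 0.6021 dits.

Distribution A has the highest entropy.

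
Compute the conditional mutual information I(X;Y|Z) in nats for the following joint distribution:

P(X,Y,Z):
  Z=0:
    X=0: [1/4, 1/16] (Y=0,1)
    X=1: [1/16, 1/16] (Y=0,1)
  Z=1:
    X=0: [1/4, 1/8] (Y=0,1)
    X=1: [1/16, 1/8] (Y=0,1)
0.0471 nats

Conditional mutual information: I(X;Y|Z) = H(X|Z) + H(Y|Z) - H(X,Y|Z)

H(Z) = 0.6853
H(X,Z) = 1.3051 → H(X|Z) = 0.6198
H(Y,Z) = 1.3335 → H(Y|Z) = 0.6482
H(X,Y,Z) = 1.9062 → H(X,Y|Z) = 1.2208

I(X;Y|Z) = 0.6198 + 0.6482 - 1.2208 = 0.0471 nats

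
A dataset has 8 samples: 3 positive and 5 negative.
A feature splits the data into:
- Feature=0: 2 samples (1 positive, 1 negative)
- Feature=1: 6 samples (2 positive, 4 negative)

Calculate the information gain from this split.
0.0157 bits

Information Gain = H(Y) - H(Y|Feature)

Before split:
P(positive) = 3/8 = 0.3750
H(Y) = 0.9544 bits

After split:
Feature=0: H = 1.0000 bits (weight = 2/8)
Feature=1: H = 0.9183 bits (weight = 6/8)
H(Y|Feature) = (2/8)×1.0000 + (6/8)×0.9183 = 0.9387 bits

Information Gain = 0.9544 - 0.9387 = 0.0157 bits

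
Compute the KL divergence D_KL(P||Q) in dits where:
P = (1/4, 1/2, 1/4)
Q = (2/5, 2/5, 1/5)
0.0217 dits

KL divergence: D_KL(P||Q) = Σ p(x) log(p(x)/q(x))

Computing term by term:
  x=0: 1/4 × log_10[(1/4)/(2/5)] = 1/4 × -0.2041 = -0.0510
  x=1: 1/2 × log_10[(1/2)/(2/5)] = 1/2 × 0.0969 = 0.0485
  x=2: 1/4 × log_10[(1/4)/(1/5)] = 1/4 × 0.0969 = 0.0242

D_KL(P||Q) = 0.0217 dits

Note: KL divergence is always non-negative and equals 0 iff P = Q.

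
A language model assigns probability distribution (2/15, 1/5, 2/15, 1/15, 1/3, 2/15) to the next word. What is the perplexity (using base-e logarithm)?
5.3366

Perplexity is e^H (or exp(H) for natural log).

First, H = -Σ p log p = 1.6746 nats
Perplexity = e^1.6746 = 5.3366

Interpretation: The model's uncertainty is equivalent to choosing uniformly among 5.3 options.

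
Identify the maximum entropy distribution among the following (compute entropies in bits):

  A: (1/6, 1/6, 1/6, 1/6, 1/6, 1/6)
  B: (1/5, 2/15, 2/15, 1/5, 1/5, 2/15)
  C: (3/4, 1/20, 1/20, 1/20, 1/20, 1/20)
A

For a discrete distribution over n outcomes, entropy is maximized by the uniform distribution.

Computing entropies:
H(A) = 2.5850 bits
H(B) = 2.5559 bits
H(C) = 1.3918 bits

The uniform distribution (where all probabilities equal 1/6) achieves the maximum entropy of log_2(6) = 2.5850 bits.

Distribution A has the highest entropy.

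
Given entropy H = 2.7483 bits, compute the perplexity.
6.7192

Perplexity is 2^H (or exp(H) for natural log).

H = 2.7483 bits
Perplexity = 2^2.7483 = 6.7192

Interpretation: The model's uncertainty is equivalent to choosing uniformly among 6.7 options.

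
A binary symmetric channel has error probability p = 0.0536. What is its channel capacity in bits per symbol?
0.6985 bits

For a binary symmetric channel (BSC) with error probability p:
Capacity C = 1 - H(p) bits per symbol

where H(p) = -p log₂(p) - (1-p) log₂(1-p) is the binary entropy function.

H(0.0536) = 0.3015 bits
C = 1 - 0.3015 = 0.6985 bits per symbol

This means we can reliably transmit up to 0.6985 bits of information per channel use.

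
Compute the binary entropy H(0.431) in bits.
0.9862 bits

The binary entropy function is:
H(p) = -p log(p) - (1-p) log(1-p)

H(0.431) = -0.431 × log_2(0.431) - 0.569 × log_2(0.569)
H(0.431) = 0.9862 bits

Note: Binary entropy is maximized at p=0.5 (H=1 bit) and minimized at p=0 or p=1 (H=0).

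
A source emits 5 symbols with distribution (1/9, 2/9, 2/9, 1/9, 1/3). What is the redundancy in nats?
0.0865 nats

Redundancy measures how far a source is from maximum entropy:
R = H_max - H(X)

Maximum entropy for 5 symbols: H_max = log_e(5) = 1.6094 nats
Actual entropy: H(X) = 1.5230 nats
Redundancy: R = 1.6094 - 1.5230 = 0.0865 nats

This redundancy represents potential for compression: the source could be compressed by 0.0865 nats per symbol.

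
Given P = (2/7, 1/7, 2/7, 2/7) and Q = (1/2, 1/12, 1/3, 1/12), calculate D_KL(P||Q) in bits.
0.3248 bits

KL divergence: D_KL(P||Q) = Σ p(x) log(p(x)/q(x))

Computing term by term:
  x=0: 2/7 × log_2[(2/7)/(1/2)] = 2/7 × -0.8074 = -0.2307
  x=1: 1/7 × log_2[(1/7)/(1/12)] = 1/7 × 0.7776 = 0.1111
  x=2: 2/7 × log_2[(2/7)/(1/3)] = 2/7 × -0.2224 = -0.0635
  x=3: 2/7 × log_2[(2/7)/(1/12)] = 2/7 × 1.7776 = 0.5079

D_KL(P||Q) = 0.3248 bits

Note: KL divergence is always non-negative and equals 0 iff P = Q.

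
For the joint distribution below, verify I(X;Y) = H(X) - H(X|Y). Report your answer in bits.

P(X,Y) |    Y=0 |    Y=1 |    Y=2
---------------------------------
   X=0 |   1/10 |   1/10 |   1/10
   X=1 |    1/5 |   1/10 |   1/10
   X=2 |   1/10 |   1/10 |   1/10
I(X;Y) = 0.0200 bits

Mutual information has multiple equivalent forms:
- I(X;Y) = H(X) - H(X|Y)
- I(X;Y) = H(Y) - H(Y|X)
- I(X;Y) = H(X) + H(Y) - H(X,Y)

Computing all quantities:
H(X) = 1.5710, H(Y) = 1.5710, H(X,Y) = 3.1219
H(X|Y) = 1.5510, H(Y|X) = 1.5510

Verification:
H(X) - H(X|Y) = 1.5710 - 1.5510 = 0.0200
H(Y) - H(Y|X) = 1.5710 - 1.5510 = 0.0200
H(X) + H(Y) - H(X,Y) = 1.5710 + 1.5710 - 3.1219 = 0.0200

All forms give I(X;Y) = 0.0200 bits. ✓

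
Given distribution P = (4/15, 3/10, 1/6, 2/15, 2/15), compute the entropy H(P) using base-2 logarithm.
2.2356 bits

Shannon entropy is H(X) = -Σ p(x) log p(x).

For P = (4/15, 3/10, 1/6, 2/15, 2/15):
H = -4/15 × log_2(4/15) -3/10 × log_2(3/10) -1/6 × log_2(1/6) -2/15 × log_2(2/15) -2/15 × log_2(2/15)
H = 2.2356 bits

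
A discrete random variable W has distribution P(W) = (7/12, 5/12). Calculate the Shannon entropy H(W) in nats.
0.6792 nats

Shannon entropy is H(X) = -Σ p(x) log p(x).

For P = (7/12, 5/12):
H = -7/12 × log_e(7/12) -5/12 × log_e(5/12)
H = 0.6792 nats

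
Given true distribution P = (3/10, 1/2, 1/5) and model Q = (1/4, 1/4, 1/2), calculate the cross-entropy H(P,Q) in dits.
0.5419 dits

Cross-entropy: H(P,Q) = -Σ p(x) log q(x)

Alternatively: H(P,Q) = H(P) + D_KL(P||Q)
H(P) = 0.4472 dits
D_KL(P||Q) = 0.0947 dits

H(P,Q) = 0.4472 + 0.0947 = 0.5419 dits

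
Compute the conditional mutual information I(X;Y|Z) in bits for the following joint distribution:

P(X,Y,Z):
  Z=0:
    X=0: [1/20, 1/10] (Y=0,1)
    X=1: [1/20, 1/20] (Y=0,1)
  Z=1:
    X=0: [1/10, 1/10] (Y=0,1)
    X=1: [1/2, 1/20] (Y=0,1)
0.1047 bits

Conditional mutual information: I(X;Y|Z) = H(X|Z) + H(Y|Z) - H(X,Y|Z)

H(Z) = 0.8113
H(X,Z) = 1.6815 → H(X|Z) = 0.8702
H(Y,Z) = 1.5955 → H(Y|Z) = 0.7842
H(X,Y,Z) = 2.3610 → H(X,Y|Z) = 1.5497

I(X;Y|Z) = 0.8702 + 0.7842 - 1.5497 = 0.1047 bits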